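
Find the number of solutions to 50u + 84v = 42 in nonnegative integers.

gcd(84, 50) = 2  (84 = 1×50 + 34, 50 = 1×34 + 16, 34 = 2×16 + 2, 16 = 8×2).
Back-substituting, 50×(-5) + 84×(3) = 2.
Scale by 21: one solution is (-105, 63). Reduce u mod 42: (21, -12).
General: u = 21 + 42t, v = -12 - 25t.
u ≥ 0 ⇒ t ≥ 0; v ≥ 0 ⇒ t ≤ -1. So t ∈ [0, -1]: 0 solutions.

0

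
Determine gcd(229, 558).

1

gcd(558, 229) = 1  (558 = 2·229 + 100, 229 = 2·100 + 29, 100 = 3·29 + 13, 29 = 2·13 + 3, 13 = 4·3 + 1, 3 = 3·1).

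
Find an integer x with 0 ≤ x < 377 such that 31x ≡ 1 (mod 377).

73

gcd(377, 31) = 1.
By Bézout, 31*(73) + 377*(-6) = 1.
So 31*73 ≡ 1 (mod 377), and 73 mod 377 = 73.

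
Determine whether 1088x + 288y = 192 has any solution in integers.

yes

gcd(1088, 288) = 32.
32 divides 192, so integer solutions exist.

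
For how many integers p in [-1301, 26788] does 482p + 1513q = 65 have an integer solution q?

18

gcd(1513, 482) = 1.
By Bézout, 482*(700) + 1513*(-223) = 1.
Particular solution: (110, -35).
General solution: p = 110 + 1513t, q = -35 - 482t for integer t.
-1301 ≤ 110 + 1513t ≤ 26788 gives t ∈ [0, 17], which is 18 values.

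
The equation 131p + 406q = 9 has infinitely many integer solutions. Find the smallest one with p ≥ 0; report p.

279

gcd(406, 131) = 1  (406 = 3*131 + 13, 131 = 10*13 + 1, 13 = 13*1).
1 divides 9, so solutions exist.
Back-substituting, 131*(31) + 406*(-10) = 1.
Scale by 9/1 = 9: (p₀, q₀) = (279, -90).
General solution: p = 279 + 406t, q = -90 - 131t for integer t.
p ≥ 0: smallest is 279 mod 406 = 279 (at t = 0), with q = -90.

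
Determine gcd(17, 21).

1

gcd(21, 17):
  21 = 1*17 + 4
  17 = 4*4 + 1
  4 = 4*1
so gcd(21, 17) = 1.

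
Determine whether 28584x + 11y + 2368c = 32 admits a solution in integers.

gcd(28584, 11) = 1  (28584 = 2598*11 + 6, 11 = 1*6 + 5, 6 = 1*5 + 1, 5 = 5*1).
gcd(1, 2368) = 1.
1 divides 32, so integer solutions exist.

yes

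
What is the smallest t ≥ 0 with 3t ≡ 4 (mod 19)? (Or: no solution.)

gcd(19, 3):
  19 = 6×3 + 1
  3 = 3×1
so gcd(19, 3) = 1.
1 divides 4, so solutions exist.
Back-substitute for Bézout coefficients:
  1 = 19 - 6×3
  ... = 3×(-6) + 19×(1)
So 3×(-6) ≡ 1 (mod 19); multiply by 4: t ≡ -24 (mod 19).
Smallest nonnegative: t = -24 mod 19 = 14.

14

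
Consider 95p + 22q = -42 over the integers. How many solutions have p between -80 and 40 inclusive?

gcd(95, 22) = 1.
By Bézout, 95×(-3) + 22×(13) = 1.
Particular solution: (16, -71).
General solution: p = 16 + 22t, q = -71 - 95t for integer t.
-80 ≤ 16 + 22t ≤ 40 gives t ∈ [-4, 1], which is 6 values.

6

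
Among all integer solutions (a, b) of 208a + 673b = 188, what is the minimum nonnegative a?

gcd(673, 208):
  673 = 3×208 + 49
  208 = 4×49 + 12
  49 = 4×12 + 1
  12 = 12×1
so gcd(673, 208) = 1.
1 divides 188, so solutions exist.
Back-substitute for Bézout coefficients:
  1 = 49 - 4×12
  ... = 208×(-55) + 673×(17)
Scale by 188/1 = 188: (a₀, b₀) = (-10340, 3196).
General solution: a = -10340 + 673t, b = 3196 - 208t for integer t.
a ≥ 0: smallest is -10340 mod 673 = 428 (at t = 16), with b = -132.

428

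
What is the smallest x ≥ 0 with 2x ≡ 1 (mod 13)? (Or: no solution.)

7

gcd(13, 2):
  13 = 6×2 + 1
  2 = 2×1
so gcd(13, 2) = 1.
1 divides 1, so solutions exist.
Back-substitute for Bézout coefficients:
  1 = 13 - 6×2
  ... = 2×(-6) + 13×(1)
So 2×(-6) ≡ 1 (mod 13); multiply by 1: x ≡ -6 (mod 13).
Smallest nonnegative: x = -6 mod 13 = 7.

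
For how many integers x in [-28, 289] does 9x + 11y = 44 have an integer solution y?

gcd(11, 9) = 1.
By Bézout, 9×(5) + 11×(-4) = 1.
Particular solution: (0, 4).
General solution: x = 0 + 11t, y = 4 - 9t for integer t.
-28 ≤ 0 + 11t ≤ 289 gives t ∈ [-2, 26], which is 29 values.

29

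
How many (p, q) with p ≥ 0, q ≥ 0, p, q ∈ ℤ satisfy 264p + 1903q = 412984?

9

gcd(1903, 264) = 11  (1903 = 7·264 + 55, 264 = 4·55 + 44, 55 = 1·44 + 11, 44 = 4·11).
Back-substituting, 264·(-36) + 1903·(5) = 11.
Scale by 37544: one solution is (-1351584, 187720). Reduce p mod 173: (65, 208).
General: p = 65 + 173t, q = 208 - 24t.
p ≥ 0 ⇒ t ≥ 0; q ≥ 0 ⇒ t ≤ 8. So t ∈ [0, 8]: 9 solutions.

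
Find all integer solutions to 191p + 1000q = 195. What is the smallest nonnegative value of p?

645

gcd(1000, 191):
  1000 = 5×191 + 45
  191 = 4×45 + 11
  45 = 4×11 + 1
  11 = 11×1
so gcd(1000, 191) = 1.
1 divides 195, so solutions exist.
Back-substitute for Bézout coefficients:
  1 = 45 - 4×11
  ... = 191×(-89) + 1000×(17)
Scale by 195/1 = 195: (p₀, q₀) = (-17355, 3315).
General solution: p = -17355 + 1000t, q = 3315 - 191t for integer t.
p ≥ 0: smallest is -17355 mod 1000 = 645 (at t = 18), with q = -123.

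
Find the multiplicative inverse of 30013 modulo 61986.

gcd(61986, 30013) = 1.
By Bézout, 30013×(-7685) + 61986×(3721) = 1.
So 30013×-7685 ≡ 1 (mod 61986), and -7685 mod 61986 = 54301.

54301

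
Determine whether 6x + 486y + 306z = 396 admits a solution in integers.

yes

gcd(486, 6) = 6.
gcd(6, 306) = 6.
6 divides 396, so integer solutions exist.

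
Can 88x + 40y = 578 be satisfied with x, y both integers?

no

gcd(88, 40) = 8.
8 does not divide 578 (remainder 2), so no integer solutions.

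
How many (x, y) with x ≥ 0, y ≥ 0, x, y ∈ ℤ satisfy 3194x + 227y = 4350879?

6

gcd(3194, 227) = 1  (3194 = 14×227 + 16, 227 = 14×16 + 3, 16 = 5×3 + 1, 3 = 3×1).
Back-substituting, 3194×(71) + 227×(-999) = 1.
Scale by 4350879: one solution is (308912409, -4346528121). Reduce x mod 227: (140, 17197).
General: x = 140 + 227t, y = 17197 - 3194t.
x ≥ 0 ⇒ t ≥ 0; y ≥ 0 ⇒ t ≤ 5. So t ∈ [0, 5]: 6 solutions.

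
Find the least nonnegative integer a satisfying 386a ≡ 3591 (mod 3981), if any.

2763

gcd(3981, 386):
  3981 = 10*386 + 121
  386 = 3*121 + 23
  121 = 5*23 + 6
  23 = 3*6 + 5
  6 = 1*5 + 1
  5 = 5*1
so gcd(3981, 386) = 1.
1 divides 3591, so solutions exist.
Back-substitute for Bézout coefficients:
  1 = 6 - 1*5
  ... = 386*(-691) + 3981*(67)
So 386*(-691) ≡ 1 (mod 3981); multiply by 3591: a ≡ -2481381 (mod 3981).
Smallest nonnegative: a = -2481381 mod 3981 = 2763.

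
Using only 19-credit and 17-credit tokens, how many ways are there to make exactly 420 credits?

1

Need nonnegative integers with 19j + 17k = 420.
gcd(19, 17) = 1, and 19·(-8) + 17·(9) = 1.
So (j₀, k₀) = (-3360, 3780); general j = -3360 + 17t, k = 3780 - 19t.
j ≥ 0 ⇒ t ≥ 198; k ≥ 0 ⇒ t ≤ 198. That's 1 value of t.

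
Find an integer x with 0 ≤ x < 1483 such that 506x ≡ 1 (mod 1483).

1017

gcd(1483, 506) = 1  (1483 = 2×506 + 471, 506 = 1×471 + 35, 471 = 13×35 + 16, 35 = 2×16 + 3, 16 = 5×3 + 1, 3 = 3×1).
Back-substituting, 506×(-466) + 1483×(159) = 1.
So 506×-466 ≡ 1 (mod 1483), and -466 mod 1483 = 1017.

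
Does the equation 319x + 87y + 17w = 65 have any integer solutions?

yes

gcd(319, 87) = 29  (319 = 3*87 + 58, 87 = 1*58 + 29, 58 = 2*29).
gcd(29, 17) = 1.
1 divides 65, so integer solutions exist.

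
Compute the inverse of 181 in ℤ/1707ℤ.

gcd(1707, 181) = 1  (1707 = 9*181 + 78, 181 = 2*78 + 25, 78 = 3*25 + 3, 25 = 8*3 + 1, 3 = 3*1).
Back-substituting, 181*(547) + 1707*(-58) = 1.
So 181*547 ≡ 1 (mod 1707), and 547 mod 1707 = 547.

547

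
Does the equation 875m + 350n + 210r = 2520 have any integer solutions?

gcd(875, 350) = 175.
gcd(175, 210) = 35.
35 divides 2520, so integer solutions exist.

yes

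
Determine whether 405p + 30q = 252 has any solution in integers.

gcd(405, 30):
  405 = 13×30 + 15
  30 = 2×15
so gcd(405, 30) = 15.
15 does not divide 252 (remainder 12), so no integer solutions.

no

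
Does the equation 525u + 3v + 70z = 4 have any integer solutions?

gcd(525, 3) = 3  (525 = 175×3).
gcd(3, 70) = 1.
1 divides 4, so integer solutions exist.

yes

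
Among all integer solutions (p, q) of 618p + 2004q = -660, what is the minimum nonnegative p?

gcd(2004, 618) = 6  (2004 = 3·618 + 150, 618 = 4·150 + 18, 150 = 8·18 + 6, 18 = 3·6).
6 divides -660, so solutions exist.
Back-substituting, 618·(-107) + 2004·(33) = 6.
Scale by -660/6 = -110: (p₀, q₀) = (11770, -3630).
General solution: p = 11770 + 334t, q = -3630 - 103t for integer t.
p ≥ 0: smallest is 11770 mod 334 = 80 (at t = -35), with q = -25.

80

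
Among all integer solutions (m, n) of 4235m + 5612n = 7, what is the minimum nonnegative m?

gcd(5612, 4235):
  5612 = 1*4235 + 1377
  4235 = 3*1377 + 104
  1377 = 13*104 + 25
  104 = 4*25 + 4
  25 = 6*4 + 1
  4 = 4*1
so gcd(5612, 4235) = 1.
1 divides 7, so solutions exist.
Back-substitute for Bézout coefficients:
  1 = 25 - 6*4
  ... = 4235*(-1349) + 5612*(1018)
Scale by 7/1 = 7: (m₀, n₀) = (-9443, 7126).
General solution: m = -9443 + 5612t, n = 7126 - 4235t for integer t.
m ≥ 0: smallest is -9443 mod 5612 = 1781 (at t = 2), with n = -1344.

1781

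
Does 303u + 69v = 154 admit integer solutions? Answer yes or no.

no

gcd(303, 69) = 3  (303 = 4*69 + 27, 69 = 2*27 + 15, 27 = 1*15 + 12, 15 = 1*12 + 3, 12 = 4*3).
3 does not divide 154 (remainder 1), so no integer solutions.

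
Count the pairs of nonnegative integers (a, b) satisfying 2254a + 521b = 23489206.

20

gcd(2254, 521) = 1.
By Bézout, 2254×(-95) + 521×(411) = 1.
One solution: (211, 44172).
General: a = 211 + 521t, b = 44172 - 2254t.
a ≥ 0 ⇒ t ≥ 0; b ≥ 0 ⇒ t ≤ 19. So t ∈ [0, 19]: 20 solutions.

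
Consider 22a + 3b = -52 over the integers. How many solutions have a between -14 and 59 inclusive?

gcd(22, 3):
  22 = 7·3 + 1
  3 = 3·1
so gcd(22, 3) = 1.
Back-substitute for Bézout coefficients:
  1 = 22 - 7·3
  ... = 22·(1) + 3·(-7)
Scale by -52: particular solution (-52, 364); reduce a mod 3: (2, -32).
General solution: a = 2 + 3t, b = -32 - 22t for integer t.
-14 ≤ 2 + 3t ≤ 59 gives t ∈ [-5, 19], which is 25 values.

25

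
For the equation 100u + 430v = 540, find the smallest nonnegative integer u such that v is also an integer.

14

gcd(430, 100):
  430 = 4×100 + 30
  100 = 3×30 + 10
  30 = 3×10
so gcd(430, 100) = 10.
10 divides 540, so solutions exist.
Back-substitute for Bézout coefficients:
  10 = 100 - 3×30
  ... = 100×(13) + 430×(-3)
Scale by 540/10 = 54: (u₀, v₀) = (702, -162).
General solution: u = 702 + 43t, v = -162 - 10t for integer t.
u ≥ 0: smallest is 702 mod 43 = 14 (at t = -16), with v = -2.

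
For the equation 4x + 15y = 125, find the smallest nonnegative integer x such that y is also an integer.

gcd(15, 4) = 1  (15 = 3×4 + 3, 4 = 1×3 + 1, 3 = 3×1).
1 divides 125, so solutions exist.
Back-substituting, 4×(4) + 15×(-1) = 1.
Scale by 125/1 = 125: (x₀, y₀) = (500, -125).
General solution: x = 500 + 15t, y = -125 - 4t for integer t.
x ≥ 0: smallest is 500 mod 15 = 5 (at t = -33), with y = 7.

5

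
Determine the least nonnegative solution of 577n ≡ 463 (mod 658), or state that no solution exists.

gcd(658, 577) = 1  (658 = 1×577 + 81, 577 = 7×81 + 10, 81 = 8×10 + 1, 10 = 10×1).
1 divides 463, so solutions exist.
Back-substituting, 577×(-65) + 658×(57) = 1.
So 577×(-65) ≡ 1 (mod 658); multiply by 463: n ≡ -30095 (mod 658).
Smallest nonnegative: n = -30095 mod 658 = 173.

173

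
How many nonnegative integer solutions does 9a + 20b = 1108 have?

gcd(20, 9):
  20 = 2·9 + 2
  9 = 4·2 + 1
  2 = 2·1
so gcd(20, 9) = 1.
Back-substitute for Bézout coefficients:
  1 = 9 - 4·2
  ... = 9·(9) + 20·(-4)
Scale by 1108: one solution is (9972, -4432). Reduce a mod 20: (12, 50).
General: a = 12 + 20t, b = 50 - 9t.
a ≥ 0 ⇒ t ≥ 0; b ≥ 0 ⇒ t ≤ 5. So t ∈ [0, 5]: 6 solutions.

6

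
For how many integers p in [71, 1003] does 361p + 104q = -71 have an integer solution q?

9

gcd(361, 104) = 1.
By Bézout, 361*(17) + 104*(-59) = 1.
Particular solution: (41, -143).
General solution: p = 41 + 104t, q = -143 - 361t for integer t.
71 ≤ 41 + 104t ≤ 1003 gives t ∈ [1, 9], which is 9 values.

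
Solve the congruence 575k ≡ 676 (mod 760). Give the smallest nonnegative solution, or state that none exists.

gcd(760, 575):
  760 = 1·575 + 185
  575 = 3·185 + 20
  185 = 9·20 + 5
  20 = 4·5
so gcd(760, 575) = 5.
5 does not divide 676, so the congruence has no solution.

no solution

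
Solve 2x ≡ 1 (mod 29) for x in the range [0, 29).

15

gcd(29, 2) = 1  (29 = 14*2 + 1, 2 = 2*1).
Back-substituting, 2*(-14) + 29*(1) = 1.
So 2*-14 ≡ 1 (mod 29), and -14 mod 29 = 15.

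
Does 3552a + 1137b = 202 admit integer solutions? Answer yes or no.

no

gcd(3552, 1137) = 3  (3552 = 3·1137 + 141, 1137 = 8·141 + 9, 141 = 15·9 + 6, 9 = 1·6 + 3, 6 = 2·3).
3 does not divide 202 (remainder 1), so no integer solutions.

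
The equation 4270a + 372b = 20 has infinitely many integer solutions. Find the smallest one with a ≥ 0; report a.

gcd(4270, 372):
  4270 = 11*372 + 178
  372 = 2*178 + 16
  178 = 11*16 + 2
  16 = 8*2
so gcd(4270, 372) = 2.
2 divides 20, so solutions exist.
Back-substitute for Bézout coefficients:
  2 = 178 - 11*16
  ... = 4270*(23) + 372*(-264)
Scale by 20/2 = 10: (a₀, b₀) = (230, -2640).
General solution: a = 230 + 186t, b = -2640 - 2135t for integer t.
a ≥ 0: smallest is 230 mod 186 = 44 (at t = -1), with b = -505.

44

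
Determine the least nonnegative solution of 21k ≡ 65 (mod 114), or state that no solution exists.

gcd(114, 21):
  114 = 5×21 + 9
  21 = 2×9 + 3
  9 = 3×3
so gcd(114, 21) = 3.
3 does not divide 65, so the congruence has no solution.

no solution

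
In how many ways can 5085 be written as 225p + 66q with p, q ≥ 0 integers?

1

gcd(225, 66):
  225 = 3×66 + 27
  66 = 2×27 + 12
  27 = 2×12 + 3
  12 = 4×3
so gcd(225, 66) = 3.
Back-substitute for Bézout coefficients:
  3 = 27 - 2×12
  ... = 225×(5) + 66×(-17)
Scale by 1695: one solution is (8475, -28815). Reduce p mod 22: (5, 60).
General: p = 5 + 22t, q = 60 - 75t.
p ≥ 0 ⇒ t ≥ 0; q ≥ 0 ⇒ t ≤ 0. So t ∈ [0, 0]: 1 solution.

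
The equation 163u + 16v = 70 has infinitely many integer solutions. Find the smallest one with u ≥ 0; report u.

2

gcd(163, 16) = 1.
1 divides 70, so solutions exist.
By Bézout, 163*(-5) + 16*(51) = 1.
Scale by 70/1 = 70: (u₀, v₀) = (-350, 3570).
General solution: u = -350 + 16t, v = 3570 - 163t for integer t.
u ≥ 0: smallest is -350 mod 16 = 2 (at t = 22), with v = -16.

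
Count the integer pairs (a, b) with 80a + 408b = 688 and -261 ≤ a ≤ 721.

gcd(408, 80):
  408 = 5·80 + 8
  80 = 10·8
so gcd(408, 80) = 8.
Back-substitute for Bézout coefficients:
  8 = 408 - 5·80
  ... = 80·(-5) + 408·(1)
Scale by 86: particular solution (-430, 86); reduce a mod 51: (29, -4).
General solution: a = 29 + 51t, b = -4 - 10t for integer t.
-261 ≤ 29 + 51t ≤ 721 gives t ∈ [-5, 13], which is 19 values.

19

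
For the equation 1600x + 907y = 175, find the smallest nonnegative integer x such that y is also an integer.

gcd(1600, 907) = 1.
1 divides 175, so solutions exist.
By Bézout, 1600*(89) + 907*(-157) = 1.
Scale by 175/1 = 175: (x₀, y₀) = (15575, -27475).
General solution: x = 15575 + 907t, y = -27475 - 1600t for integer t.
x ≥ 0: smallest is 15575 mod 907 = 156 (at t = -17), with y = -275.

156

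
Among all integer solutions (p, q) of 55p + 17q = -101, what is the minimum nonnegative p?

13

gcd(55, 17) = 1  (55 = 3·17 + 4, 17 = 4·4 + 1, 4 = 4·1).
1 divides -101, so solutions exist.
Back-substituting, 55·(-4) + 17·(13) = 1.
Scale by -101/1 = -101: (p₀, q₀) = (404, -1313).
General solution: p = 404 + 17t, q = -1313 - 55t for integer t.
p ≥ 0: smallest is 404 mod 17 = 13 (at t = -23), with q = -48.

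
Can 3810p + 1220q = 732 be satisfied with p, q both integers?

gcd(3810, 1220) = 10  (3810 = 3*1220 + 150, 1220 = 8*150 + 20, 150 = 7*20 + 10, 20 = 2*10).
10 does not divide 732 (remainder 2), so no integer solutions.

no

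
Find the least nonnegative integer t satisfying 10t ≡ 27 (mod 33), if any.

gcd(33, 10):
  33 = 3*10 + 3
  10 = 3*3 + 1
  3 = 3*1
so gcd(33, 10) = 1.
1 divides 27, so solutions exist.
Back-substitute for Bézout coefficients:
  1 = 10 - 3*3
  ... = 10*(10) + 33*(-3)
So 10*(10) ≡ 1 (mod 33); multiply by 27: t ≡ 270 (mod 33).
Smallest nonnegative: t = 270 mod 33 = 6.

6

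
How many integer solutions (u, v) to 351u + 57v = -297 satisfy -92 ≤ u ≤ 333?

23

gcd(351, 57) = 3  (351 = 6*57 + 9, 57 = 6*9 + 3, 9 = 3*3).
Back-substituting, 351*(-6) + 57*(37) = 3.
Scale by -99: particular solution (594, -3663); reduce u mod 19: (5, -36).
General solution: u = 5 + 19t, v = -36 - 117t for integer t.
-92 ≤ 5 + 19t ≤ 333 gives t ∈ [-5, 17], which is 23 values.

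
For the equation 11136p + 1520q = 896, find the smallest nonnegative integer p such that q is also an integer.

gcd(11136, 1520):
  11136 = 7*1520 + 496
  1520 = 3*496 + 32
  496 = 15*32 + 16
  32 = 2*16
so gcd(11136, 1520) = 16.
16 divides 896, so solutions exist.
Back-substitute for Bézout coefficients:
  16 = 496 - 15*32
  ... = 11136*(46) + 1520*(-337)
Scale by 896/16 = 56: (p₀, q₀) = (2576, -18872).
General solution: p = 2576 + 95t, q = -18872 - 696t for integer t.
p ≥ 0: smallest is 2576 mod 95 = 11 (at t = -27), with q = -80.

11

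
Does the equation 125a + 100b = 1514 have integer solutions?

gcd(125, 100) = 25  (125 = 1*100 + 25, 100 = 4*25).
25 does not divide 1514 (remainder 14), so no integer solutions.

no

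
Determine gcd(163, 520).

gcd(520, 163) = 1  (520 = 3×163 + 31, 163 = 5×31 + 8, 31 = 3×8 + 7, 8 = 1×7 + 1, 7 = 7×1).

1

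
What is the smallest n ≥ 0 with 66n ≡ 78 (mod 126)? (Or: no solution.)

5

gcd(126, 66) = 6  (126 = 1*66 + 60, 66 = 1*60 + 6, 60 = 10*6).
6 divides 78, so solutions exist.
Back-substituting, 66*(2) + 126*(-1) = 6.
So 66*(2) ≡ 6 (mod 126); multiply by 13: n ≡ 26 (mod 21).
Smallest nonnegative: n = 26 mod 21 = 5.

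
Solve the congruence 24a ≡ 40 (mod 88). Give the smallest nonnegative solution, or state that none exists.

gcd(88, 24):
  88 = 3×24 + 16
  24 = 1×16 + 8
  16 = 2×8
so gcd(88, 24) = 8.
8 divides 40, so solutions exist.
Back-substitute for Bézout coefficients:
  8 = 24 - 1×16
  ... = 24×(4) + 88×(-1)
So 24×(4) ≡ 8 (mod 88); multiply by 5: a ≡ 20 (mod 11).
Smallest nonnegative: a = 20 mod 11 = 9.

9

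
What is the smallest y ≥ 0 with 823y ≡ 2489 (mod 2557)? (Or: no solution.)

351

gcd(2557, 823) = 1.
1 divides 2489, so solutions exist.
By Bézout, 823*(-494) + 2557*(159) = 1.
So 823*(-494) ≡ 1 (mod 2557); multiply by 2489: y ≡ -1229566 (mod 2557).
Smallest nonnegative: y = -1229566 mod 2557 = 351.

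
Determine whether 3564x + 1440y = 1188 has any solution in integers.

gcd(3564, 1440) = 36  (3564 = 2·1440 + 684, 1440 = 2·684 + 72, 684 = 9·72 + 36, 72 = 2·36).
36 divides 1188, so integer solutions exist.

yes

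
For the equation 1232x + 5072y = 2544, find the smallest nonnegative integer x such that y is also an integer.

35

gcd(5072, 1232):
  5072 = 4·1232 + 144
  1232 = 8·144 + 80
  144 = 1·80 + 64
  80 = 1·64 + 16
  64 = 4·16
so gcd(5072, 1232) = 16.
16 divides 2544, so solutions exist.
Back-substitute for Bézout coefficients:
  16 = 80 - 1·64
  ... = 1232·(70) + 5072·(-17)
Scale by 2544/16 = 159: (x₀, y₀) = (11130, -2703).
General solution: x = 11130 + 317t, y = -2703 - 77t for integer t.
x ≥ 0: smallest is 11130 mod 317 = 35 (at t = -35), with y = -8.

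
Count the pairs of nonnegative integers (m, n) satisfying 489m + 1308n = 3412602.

16

gcd(1308, 489) = 3  (1308 = 2*489 + 330, 489 = 1*330 + 159, 330 = 2*159 + 12, 159 = 13*12 + 3, 12 = 4*3).
Back-substituting, 489*(107) + 1308*(-40) = 3.
Scale by 1137534: one solution is (121716138, -45501360). Reduce m mod 436: (198, 2535).
General: m = 198 + 436t, n = 2535 - 163t.
m ≥ 0 ⇒ t ≥ 0; n ≥ 0 ⇒ t ≤ 15. So t ∈ [0, 15]: 16 solutions.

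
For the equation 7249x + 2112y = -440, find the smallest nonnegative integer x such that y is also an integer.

gcd(7249, 2112):
  7249 = 3*2112 + 913
  2112 = 2*913 + 286
  913 = 3*286 + 55
  286 = 5*55 + 11
  55 = 5*11
so gcd(7249, 2112) = 11.
11 divides -440, so solutions exist.
Back-substitute for Bézout coefficients:
  11 = 286 - 5*55
  ... = 7249*(-37) + 2112*(127)
Scale by -440/11 = -40: (x₀, y₀) = (1480, -5080).
General solution: x = 1480 + 192t, y = -5080 - 659t for integer t.
x ≥ 0: smallest is 1480 mod 192 = 136 (at t = -7), with y = -467.

136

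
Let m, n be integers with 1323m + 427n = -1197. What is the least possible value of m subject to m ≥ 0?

gcd(1323, 427):
  1323 = 3·427 + 42
  427 = 10·42 + 7
  42 = 6·7
so gcd(1323, 427) = 7.
7 divides -1197, so solutions exist.
Back-substitute for Bézout coefficients:
  7 = 427 - 10·42
  ... = 1323·(-10) + 427·(31)
Scale by -1197/7 = -171: (m₀, n₀) = (1710, -5301).
General solution: m = 1710 + 61t, n = -5301 - 189t for integer t.
m ≥ 0: smallest is 1710 mod 61 = 2 (at t = -28), with n = -9.

2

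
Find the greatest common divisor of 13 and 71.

gcd(71, 13) = 1  (71 = 5×13 + 6, 13 = 2×6 + 1, 6 = 6×1).

1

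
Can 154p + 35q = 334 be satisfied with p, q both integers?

no

gcd(154, 35) = 7  (154 = 4×35 + 14, 35 = 2×14 + 7, 14 = 2×7).
7 does not divide 334 (remainder 5), so no integer solutions.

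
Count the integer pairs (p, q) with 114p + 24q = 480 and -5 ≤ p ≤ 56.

gcd(114, 24):
  114 = 4×24 + 18
  24 = 1×18 + 6
  18 = 3×6
so gcd(114, 24) = 6.
Back-substitute for Bézout coefficients:
  6 = 24 - 1×18
  ... = 114×(-1) + 24×(5)
Scale by 80: particular solution (-80, 400); reduce p mod 4: (0, 20).
General solution: p = 0 + 4t, q = 20 - 19t for integer t.
-5 ≤ 0 + 4t ≤ 56 gives t ∈ [-1, 14], which is 16 values.

16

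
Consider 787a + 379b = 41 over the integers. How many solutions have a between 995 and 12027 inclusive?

29

gcd(787, 379) = 1.
By Bézout, 787*(183) + 379*(-380) = 1.
Particular solution: (302, -627).
General solution: a = 302 + 379t, b = -627 - 787t for integer t.
995 ≤ 302 + 379t ≤ 12027 gives t ∈ [2, 30], which is 29 values.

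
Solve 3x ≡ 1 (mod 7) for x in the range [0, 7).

5

gcd(7, 3) = 1.
By Bézout, 3·(-2) + 7·(1) = 1.
So 3·-2 ≡ 1 (mod 7), and -2 mod 7 = 5.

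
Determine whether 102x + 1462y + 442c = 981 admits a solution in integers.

no

gcd(1462, 102) = 34  (1462 = 14·102 + 34, 102 = 3·34).
gcd(34, 442) = 34.
34 does not divide 981 (remainder 29), so no integer solutions.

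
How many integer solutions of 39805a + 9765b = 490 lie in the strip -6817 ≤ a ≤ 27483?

18

gcd(39805, 9765) = 5  (39805 = 4·9765 + 745, 9765 = 13·745 + 80, 745 = 9·80 + 25, 80 = 3·25 + 5, 25 = 5·5).
Back-substituting, 39805·(-367) + 9765·(1496) = 5.
Scale by 98: particular solution (-35966, 146608); reduce a mod 1953: (1141, -4651).
General solution: a = 1141 + 1953t, b = -4651 - 7961t for integer t.
-6817 ≤ 1141 + 1953t ≤ 27483 gives t ∈ [-4, 13], which is 18 values.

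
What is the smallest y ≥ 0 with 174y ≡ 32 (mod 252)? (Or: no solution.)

no solution

gcd(252, 174) = 6.
6 does not divide 32, so the congruence has no solution.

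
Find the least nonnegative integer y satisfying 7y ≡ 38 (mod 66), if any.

62

gcd(66, 7):
  66 = 9×7 + 3
  7 = 2×3 + 1
  3 = 3×1
so gcd(66, 7) = 1.
1 divides 38, so solutions exist.
Back-substitute for Bézout coefficients:
  1 = 7 - 2×3
  ... = 7×(19) + 66×(-2)
So 7×(19) ≡ 1 (mod 66); multiply by 38: y ≡ 722 (mod 66).
Smallest nonnegative: y = 722 mod 66 = 62.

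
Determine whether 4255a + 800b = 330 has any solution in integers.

gcd(4255, 800) = 5  (4255 = 5×800 + 255, 800 = 3×255 + 35, 255 = 7×35 + 10, 35 = 3×10 + 5, 10 = 2×5).
5 divides 330, so integer solutions exist.

yes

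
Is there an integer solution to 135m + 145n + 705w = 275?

gcd(145, 135):
  145 = 1*135 + 10
  135 = 13*10 + 5
  10 = 2*5
so gcd(145, 135) = 5.
gcd(5, 705) = 5.
5 divides 275, so integer solutions exist.

yes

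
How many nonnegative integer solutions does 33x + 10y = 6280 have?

gcd(33, 10) = 1.
By Bézout, 33·(-3) + 10·(10) = 1.
One solution: (0, 628).
General: x = 0 + 10t, y = 628 - 33t.
x ≥ 0 ⇒ t ≥ 0; y ≥ 0 ⇒ t ≤ 19. So t ∈ [0, 19]: 20 solutions.

20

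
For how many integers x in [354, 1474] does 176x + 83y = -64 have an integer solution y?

gcd(176, 83) = 1.
By Bézout, 176×(25) + 83×(-53) = 1.
Particular solution: (60, -128).
General solution: x = 60 + 83t, y = -128 - 176t for integer t.
354 ≤ 60 + 83t ≤ 1474 gives t ∈ [4, 17], which is 14 values.

14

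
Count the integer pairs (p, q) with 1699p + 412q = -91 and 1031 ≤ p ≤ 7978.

17

gcd(1699, 412):
  1699 = 4·412 + 51
  412 = 8·51 + 4
  51 = 12·4 + 3
  4 = 1·3 + 1
  3 = 3·1
so gcd(1699, 412) = 1.
Back-substitute for Bézout coefficients:
  1 = 4 - 1·3
  ... = 1699·(-105) + 412·(433)
Scale by -91: particular solution (9555, -39403); reduce p mod 412: (79, -326).
General solution: p = 79 + 412t, q = -326 - 1699t for integer t.
1031 ≤ 79 + 412t ≤ 7978 gives t ∈ [3, 19], which is 17 values.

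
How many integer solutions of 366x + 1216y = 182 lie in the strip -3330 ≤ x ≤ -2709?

gcd(1216, 366) = 2  (1216 = 3·366 + 118, 366 = 3·118 + 12, 118 = 9·12 + 10, 12 = 1·10 + 2, 10 = 5·2).
Back-substituting, 366·(103) + 1216·(-31) = 2.
Scale by 91: particular solution (9373, -2821); reduce x mod 608: (253, -76).
General solution: x = 253 + 608t, y = -76 - 183t for integer t.
-3330 ≤ 253 + 608t ≤ -2709 gives t ∈ [-5, -5], which is 1 value.

1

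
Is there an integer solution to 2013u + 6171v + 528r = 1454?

gcd(6171, 2013) = 33  (6171 = 3*2013 + 132, 2013 = 15*132 + 33, 132 = 4*33).
gcd(33, 528) = 33.
33 does not divide 1454 (remainder 2), so no integer solutions.

no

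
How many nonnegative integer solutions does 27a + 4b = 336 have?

4

gcd(27, 4) = 1.
By Bézout, 27·(-1) + 4·(7) = 1.
One solution: (0, 84).
General: a = 0 + 4t, b = 84 - 27t.
a ≥ 0 ⇒ t ≥ 0; b ≥ 0 ⇒ t ≤ 3. So t ∈ [0, 3]: 4 solutions.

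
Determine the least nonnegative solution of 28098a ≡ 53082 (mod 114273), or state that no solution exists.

6509

gcd(114273, 28098):
  114273 = 4·28098 + 1881
  28098 = 14·1881 + 1764
  1881 = 1·1764 + 117
  1764 = 15·117 + 9
  117 = 13·9
so gcd(114273, 28098) = 9.
9 divides 53082, so solutions exist.
Back-substitute for Bézout coefficients:
  9 = 1764 - 15·117
  ... = 28098·(972) + 114273·(-239)
So 28098·(972) ≡ 9 (mod 114273); multiply by 5898: a ≡ 5732856 (mod 12697).
Smallest nonnegative: a = 5732856 mod 12697 = 6509.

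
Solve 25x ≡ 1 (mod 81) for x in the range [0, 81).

13

gcd(81, 25) = 1.
By Bézout, 25·(13) + 81·(-4) = 1.
So 25·13 ≡ 1 (mod 81), and 13 mod 81 = 13.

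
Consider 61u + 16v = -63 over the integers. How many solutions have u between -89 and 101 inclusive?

gcd(61, 16) = 1  (61 = 3*16 + 13, 16 = 1*13 + 3, 13 = 4*3 + 1, 3 = 3*1).
Back-substituting, 61*(5) + 16*(-19) = 1.
Scale by -63: particular solution (-315, 1197); reduce u mod 16: (5, -23).
General solution: u = 5 + 16t, v = -23 - 61t for integer t.
-89 ≤ 5 + 16t ≤ 101 gives t ∈ [-5, 6], which is 12 values.

12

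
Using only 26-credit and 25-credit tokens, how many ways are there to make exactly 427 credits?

Need nonnegative integers with 26j + 25k = 427.
gcd(26, 25) = 1, and 26·(1) + 25·(-1) = 1.
So (j₀, k₀) = (427, -427); general j = 427 + 25t, k = -427 - 26t.
j ≥ 0 ⇒ t ≥ -17; k ≥ 0 ⇒ t ≤ -17. That's 1 value of t.

1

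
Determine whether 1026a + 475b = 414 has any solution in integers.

no

gcd(1026, 475) = 19.
19 does not divide 414 (remainder 15), so no integer solutions.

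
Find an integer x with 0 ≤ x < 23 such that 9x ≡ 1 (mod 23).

18

gcd(23, 9) = 1.
By Bézout, 9·(-5) + 23·(2) = 1.
So 9·-5 ≡ 1 (mod 23), and -5 mod 23 = 18.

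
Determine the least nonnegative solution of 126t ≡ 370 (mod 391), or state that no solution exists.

gcd(391, 126):
  391 = 3×126 + 13
  126 = 9×13 + 9
  13 = 1×9 + 4
  9 = 2×4 + 1
  4 = 4×1
so gcd(391, 126) = 1.
1 divides 370, so solutions exist.
Back-substitute for Bézout coefficients:
  1 = 9 - 2×4
  ... = 126×(90) + 391×(-29)
So 126×(90) ≡ 1 (mod 391); multiply by 370: t ≡ 33300 (mod 391).
Smallest nonnegative: t = 33300 mod 391 = 65.

65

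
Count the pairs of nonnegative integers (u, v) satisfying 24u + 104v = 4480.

14

gcd(104, 24) = 8  (104 = 4*24 + 8, 24 = 3*8).
Back-substituting, 24*(-4) + 104*(1) = 8.
Scale by 560: one solution is (-2240, 560). Reduce u mod 13: (9, 41).
General: u = 9 + 13t, v = 41 - 3t.
u ≥ 0 ⇒ t ≥ 0; v ≥ 0 ⇒ t ≤ 13. So t ∈ [0, 13]: 14 solutions.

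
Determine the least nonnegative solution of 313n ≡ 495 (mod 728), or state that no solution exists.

gcd(728, 313) = 1  (728 = 2×313 + 102, 313 = 3×102 + 7, 102 = 14×7 + 4, 7 = 1×4 + 3, 4 = 1×3 + 1, 3 = 3×1).
1 divides 495, so solutions exist.
Back-substituting, 313×(-207) + 728×(89) = 1.
So 313×(-207) ≡ 1 (mod 728); multiply by 495: n ≡ -102465 (mod 728).
Smallest nonnegative: n = -102465 mod 728 = 183.

183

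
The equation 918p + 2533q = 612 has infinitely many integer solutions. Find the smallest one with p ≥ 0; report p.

gcd(2533, 918) = 17  (2533 = 2*918 + 697, 918 = 1*697 + 221, 697 = 3*221 + 34, 221 = 6*34 + 17, 34 = 2*17).
17 divides 612, so solutions exist.
Back-substituting, 918*(69) + 2533*(-25) = 17.
Scale by 612/17 = 36: (p₀, q₀) = (2484, -900).
General solution: p = 2484 + 149t, q = -900 - 54t for integer t.
p ≥ 0: smallest is 2484 mod 149 = 100 (at t = -16), with q = -36.

100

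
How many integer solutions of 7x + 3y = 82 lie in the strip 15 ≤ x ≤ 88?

gcd(7, 3) = 1  (7 = 2×3 + 1, 3 = 3×1).
Back-substituting, 7×(1) + 3×(-2) = 1.
Scale by 82: particular solution (82, -164); reduce x mod 3: (1, 25).
General solution: x = 1 + 3t, y = 25 - 7t for integer t.
15 ≤ 1 + 3t ≤ 88 gives t ∈ [5, 29], which is 25 values.

25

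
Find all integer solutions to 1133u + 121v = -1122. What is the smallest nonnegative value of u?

2

gcd(1133, 121):
  1133 = 9*121 + 44
  121 = 2*44 + 33
  44 = 1*33 + 11
  33 = 3*11
so gcd(1133, 121) = 11.
11 divides -1122, so solutions exist.
Back-substitute for Bézout coefficients:
  11 = 44 - 1*33
  ... = 1133*(3) + 121*(-28)
Scale by -1122/11 = -102: (u₀, v₀) = (-306, 2856).
General solution: u = -306 + 11t, v = 2856 - 103t for integer t.
u ≥ 0: smallest is -306 mod 11 = 2 (at t = 28), with v = -28.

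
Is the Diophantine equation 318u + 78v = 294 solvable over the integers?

yes

gcd(318, 78):
  318 = 4·78 + 6
  78 = 13·6
so gcd(318, 78) = 6.
6 divides 294, so integer solutions exist.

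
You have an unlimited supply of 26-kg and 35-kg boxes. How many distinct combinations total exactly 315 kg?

Need nonnegative integers with 26j + 35k = 315.
gcd(26, 35) = 1, and 26·(-4) + 35·(3) = 1.
So (j₀, k₀) = (-1260, 945); general j = -1260 + 35t, k = 945 - 26t.
j ≥ 0 ⇒ t ≥ 36; k ≥ 0 ⇒ t ≤ 36. That's 1 value of t.

1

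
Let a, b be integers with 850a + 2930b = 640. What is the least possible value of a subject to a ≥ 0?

180

gcd(2930, 850):
  2930 = 3×850 + 380
  850 = 2×380 + 90
  380 = 4×90 + 20
  90 = 4×20 + 10
  20 = 2×10
so gcd(2930, 850) = 10.
10 divides 640, so solutions exist.
Back-substitute for Bézout coefficients:
  10 = 90 - 4×20
  ... = 850×(131) + 2930×(-38)
Scale by 640/10 = 64: (a₀, b₀) = (8384, -2432).
General solution: a = 8384 + 293t, b = -2432 - 85t for integer t.
a ≥ 0: smallest is 8384 mod 293 = 180 (at t = -28), with b = -52.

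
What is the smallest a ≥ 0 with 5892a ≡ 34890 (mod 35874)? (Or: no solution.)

gcd(35874, 5892) = 6.
6 divides 34890, so solutions exist.
By Bézout, 5892*(481) + 35874*(-79) = 6.
So 5892*(481) ≡ 6 (mod 35874); multiply by 5815: a ≡ 2797015 (mod 5979).
Smallest nonnegative: a = 2797015 mod 5979 = 4822.

4822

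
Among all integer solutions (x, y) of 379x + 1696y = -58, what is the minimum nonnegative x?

1490

gcd(1696, 379):
  1696 = 4·379 + 180
  379 = 2·180 + 19
  180 = 9·19 + 9
  19 = 2·9 + 1
  9 = 9·1
so gcd(1696, 379) = 1.
1 divides -58, so solutions exist.
Back-substitute for Bézout coefficients:
  1 = 19 - 2·9
  ... = 379·(179) + 1696·(-40)
Scale by -58/1 = -58: (x₀, y₀) = (-10382, 2320).
General solution: x = -10382 + 1696t, y = 2320 - 379t for integer t.
x ≥ 0: smallest is -10382 mod 1696 = 1490 (at t = 7), with y = -333.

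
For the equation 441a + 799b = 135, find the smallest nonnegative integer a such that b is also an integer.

gcd(799, 441):
  799 = 1*441 + 358
  441 = 1*358 + 83
  358 = 4*83 + 26
  83 = 3*26 + 5
  26 = 5*5 + 1
  5 = 5*1
so gcd(799, 441) = 1.
1 divides 135, so solutions exist.
Back-substitute for Bézout coefficients:
  1 = 26 - 5*5
  ... = 441*(-154) + 799*(85)
Scale by 135/1 = 135: (a₀, b₀) = (-20790, 11475).
General solution: a = -20790 + 799t, b = 11475 - 441t for integer t.
a ≥ 0: smallest is -20790 mod 799 = 783 (at t = 27), with b = -432.

783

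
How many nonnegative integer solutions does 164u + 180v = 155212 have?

21

gcd(180, 164):
  180 = 1×164 + 16
  164 = 10×16 + 4
  16 = 4×4
so gcd(180, 164) = 4.
Back-substitute for Bézout coefficients:
  4 = 164 - 10×16
  ... = 164×(11) + 180×(-10)
Scale by 38803: one solution is (426833, -388030). Reduce u mod 45: (8, 855).
General: u = 8 + 45t, v = 855 - 41t.
u ≥ 0 ⇒ t ≥ 0; v ≥ 0 ⇒ t ≤ 20. So t ∈ [0, 20]: 21 solutions.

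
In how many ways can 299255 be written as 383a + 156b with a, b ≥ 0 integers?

gcd(383, 156):
  383 = 2*156 + 71
  156 = 2*71 + 14
  71 = 5*14 + 1
  14 = 14*1
so gcd(383, 156) = 1.
Back-substitute for Bézout coefficients:
  1 = 71 - 5*14
  ... = 383*(11) + 156*(-27)
Scale by 299255: one solution is (3291805, -8079885). Reduce a mod 156: (49, 1798).
General: a = 49 + 156t, b = 1798 - 383t.
a ≥ 0 ⇒ t ≥ 0; b ≥ 0 ⇒ t ≤ 4. So t ∈ [0, 4]: 5 solutions.

5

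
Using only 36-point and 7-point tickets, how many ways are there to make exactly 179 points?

1

Need nonnegative integers with 36j + 7k = 179.
gcd(36, 7) = 1, and 36·(1) + 7·(-5) = 1.
So (j₀, k₀) = (179, -895); general j = 179 + 7t, k = -895 - 36t.
j ≥ 0 ⇒ t ≥ -25; k ≥ 0 ⇒ t ≤ -25. That's 1 value of t.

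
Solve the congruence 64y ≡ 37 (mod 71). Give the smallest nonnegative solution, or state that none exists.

gcd(71, 64) = 1  (71 = 1×64 + 7, 64 = 9×7 + 1, 7 = 7×1).
1 divides 37, so solutions exist.
Back-substituting, 64×(10) + 71×(-9) = 1.
So 64×(10) ≡ 1 (mod 71); multiply by 37: y ≡ 370 (mod 71).
Smallest nonnegative: y = 370 mod 71 = 15.

15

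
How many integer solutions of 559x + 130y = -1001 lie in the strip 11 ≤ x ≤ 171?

17

gcd(559, 130) = 13  (559 = 4*130 + 39, 130 = 3*39 + 13, 39 = 3*13).
Back-substituting, 559*(-3) + 130*(13) = 13.
Scale by -77: particular solution (231, -1001); reduce x mod 10: (1, -12).
General solution: x = 1 + 10t, y = -12 - 43t for integer t.
11 ≤ 1 + 10t ≤ 171 gives t ∈ [1, 17], which is 17 values.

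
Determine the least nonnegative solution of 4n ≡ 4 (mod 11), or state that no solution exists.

gcd(11, 4) = 1  (11 = 2×4 + 3, 4 = 1×3 + 1, 3 = 3×1).
1 divides 4, so solutions exist.
Back-substituting, 4×(3) + 11×(-1) = 1.
So 4×(3) ≡ 1 (mod 11); multiply by 4: n ≡ 12 (mod 11).
Smallest nonnegative: n = 12 mod 11 = 1.

1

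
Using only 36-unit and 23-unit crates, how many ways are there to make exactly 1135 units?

1

Need nonnegative integers with 36j + 23k = 1135.
gcd(36, 23) = 1, and 36·(-7) + 23·(11) = 1.
So (j₀, k₀) = (-7945, 12485); general j = -7945 + 23t, k = 12485 - 36t.
j ≥ 0 ⇒ t ≥ 346; k ≥ 0 ⇒ t ≤ 346. That's 1 value of t.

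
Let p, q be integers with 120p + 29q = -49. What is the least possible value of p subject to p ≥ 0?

24

gcd(120, 29) = 1  (120 = 4·29 + 4, 29 = 7·4 + 1, 4 = 4·1).
1 divides -49, so solutions exist.
Back-substituting, 120·(-7) + 29·(29) = 1.
Scale by -49/1 = -49: (p₀, q₀) = (343, -1421).
General solution: p = 343 + 29t, q = -1421 - 120t for integer t.
p ≥ 0: smallest is 343 mod 29 = 24 (at t = -11), with q = -101.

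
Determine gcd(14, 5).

1

gcd(14, 5):
  14 = 2×5 + 4
  5 = 1×4 + 1
  4 = 4×1
so gcd(14, 5) = 1.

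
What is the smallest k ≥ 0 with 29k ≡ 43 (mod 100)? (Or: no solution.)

gcd(100, 29) = 1  (100 = 3·29 + 13, 29 = 2·13 + 3, 13 = 4·3 + 1, 3 = 3·1).
1 divides 43, so solutions exist.
Back-substituting, 29·(-31) + 100·(9) = 1.
So 29·(-31) ≡ 1 (mod 100); multiply by 43: k ≡ -1333 (mod 100).
Smallest nonnegative: k = -1333 mod 100 = 67.

67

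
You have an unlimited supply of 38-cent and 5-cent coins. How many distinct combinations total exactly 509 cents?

Need nonnegative integers with 38j + 5k = 509.
gcd(38, 5) = 1, and 38·(2) + 5·(-15) = 1.
So (j₀, k₀) = (1018, -7635); general j = 1018 + 5t, k = -7635 - 38t.
j ≥ 0 ⇒ t ≥ -203; k ≥ 0 ⇒ t ≤ -201. That's 3 values of t.

3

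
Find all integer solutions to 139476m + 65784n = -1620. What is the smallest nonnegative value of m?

1963

gcd(139476, 65784):
  139476 = 2·65784 + 7908
  65784 = 8·7908 + 2520
  7908 = 3·2520 + 348
  2520 = 7·348 + 84
  348 = 4·84 + 12
  84 = 7·12
so gcd(139476, 65784) = 12.
12 divides -1620, so solutions exist.
Back-substitute for Bézout coefficients:
  12 = 348 - 4·84
  ... = 139476·(757) + 65784·(-1605)
Scale by -1620/12 = -135: (m₀, n₀) = (-102195, 216675).
General solution: m = -102195 + 5482t, n = 216675 - 11623t for integer t.
m ≥ 0: smallest is -102195 mod 5482 = 1963 (at t = 19), with n = -4162.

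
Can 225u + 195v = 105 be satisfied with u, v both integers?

yes

gcd(225, 195) = 15  (225 = 1×195 + 30, 195 = 6×30 + 15, 30 = 2×15).
15 divides 105, so integer solutions exist.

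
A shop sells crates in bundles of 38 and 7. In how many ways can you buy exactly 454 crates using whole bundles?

2

Need nonnegative integers with 38j + 7k = 454.
gcd(38, 7) = 1, and 38·(-2) + 7·(11) = 1.
So (j₀, k₀) = (-908, 4994); general j = -908 + 7t, k = 4994 - 38t.
j ≥ 0 ⇒ t ≥ 130; k ≥ 0 ⇒ t ≤ 131. That's 2 values of t.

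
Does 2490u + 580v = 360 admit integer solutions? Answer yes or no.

gcd(2490, 580) = 10  (2490 = 4·580 + 170, 580 = 3·170 + 70, 170 = 2·70 + 30, 70 = 2·30 + 10, 30 = 3·10).
10 divides 360, so integer solutions exist.

yes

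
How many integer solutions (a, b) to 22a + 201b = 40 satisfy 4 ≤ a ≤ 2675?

13

gcd(201, 22):
  201 = 9·22 + 3
  22 = 7·3 + 1
  3 = 3·1
so gcd(201, 22) = 1.
Back-substitute for Bézout coefficients:
  1 = 22 - 7·3
  ... = 22·(64) + 201·(-7)
Scale by 40: particular solution (2560, -280); reduce a mod 201: (148, -16).
General solution: a = 148 + 201t, b = -16 - 22t for integer t.
4 ≤ 148 + 201t ≤ 2675 gives t ∈ [0, 12], which is 13 values.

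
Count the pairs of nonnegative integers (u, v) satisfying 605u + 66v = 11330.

3

gcd(605, 66) = 11.
By Bézout, 605·(1) + 66·(-9) = 11.
One solution: (4, 135).
General: u = 4 + 6t, v = 135 - 55t.
u ≥ 0 ⇒ t ≥ 0; v ≥ 0 ⇒ t ≤ 2. So t ∈ [0, 2]: 3 solutions.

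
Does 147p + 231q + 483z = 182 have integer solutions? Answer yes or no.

no

gcd(231, 147) = 21  (231 = 1·147 + 84, 147 = 1·84 + 63, 84 = 1·63 + 21, 63 = 3·21).
gcd(21, 483) = 21.
21 does not divide 182 (remainder 14), so no integer solutions.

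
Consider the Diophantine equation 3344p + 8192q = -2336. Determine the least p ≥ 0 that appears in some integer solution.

gcd(8192, 3344) = 16.
16 divides -2336, so solutions exist.
By Bézout, 3344*(49) + 8192*(-20) = 16.
Scale by -2336/16 = -146: (p₀, q₀) = (-7154, 2920).
General solution: p = -7154 + 512t, q = 2920 - 209t for integer t.
p ≥ 0: smallest is -7154 mod 512 = 14 (at t = 14), with q = -6.

14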